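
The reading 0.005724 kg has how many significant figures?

4

0.005724: leading zeros are not significant.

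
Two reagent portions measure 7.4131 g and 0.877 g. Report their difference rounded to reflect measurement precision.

6.536 g

7.4131 g − 0.877 g = 6.5361 g.
Addition/subtraction keeps the fewest decimal places: 7.4131 → 4 decimal places, 0.877 → 3 decimal places; limit is 3.
Rounded to 3 decimal places: 6.536 g.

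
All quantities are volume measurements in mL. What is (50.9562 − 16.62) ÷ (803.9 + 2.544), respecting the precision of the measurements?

50.9562 − 16.62 = 34.3362, limited to 2 d.p. → 4 s.f.; 803.9 + 2.544 = 806.444, limited to 1 d.p. → 4 s.f.
Carrying full precision, 34.3362 ÷ 806.444 = 0.0425772899296…; keep min(4, 4) = 4 s.f.
Rounded to 4 significant figures: 0.04258.

0.04258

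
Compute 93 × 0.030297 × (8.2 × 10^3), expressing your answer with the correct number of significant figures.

93 × 0.030297 × (8.2 × 10^3) = 23104.4922
Multiplication/division keeps the fewest significant figures: 93 → 2 s.f., 0.030297 → 5 s.f., 8.2 × 10^3 → 2 s.f.; limit is 2.
Rounded to 2 significant figures: 2.3 × 10^4.

2.3 × 10^4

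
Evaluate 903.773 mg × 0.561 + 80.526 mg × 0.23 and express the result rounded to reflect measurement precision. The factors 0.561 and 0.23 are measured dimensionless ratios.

903.773 × 0.561 = 507.016653 → 507 mg (3 s.f., last digit at the 10^0 place).
80.526 × 0.23 = 18.52098 → 19 mg (2 s.f., last digit at the 10^0 place).
Sum: 525.537633 mg; keep the coarser place, 10^0.
Result: 526 mg.

526 mg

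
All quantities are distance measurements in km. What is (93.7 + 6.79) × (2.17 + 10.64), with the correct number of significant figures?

1287 km²

93.7 + 6.79 = 100.49, limited to 1 d.p. → 4 s.f.; 2.17 + 10.64 = 12.81, limited to 2 d.p. → 4 s.f.
Carrying full precision, 100.49 × 12.81 = 1287.2769; keep min(4, 4) = 4 s.f.
Rounded to 4 significant figures: 1287 km².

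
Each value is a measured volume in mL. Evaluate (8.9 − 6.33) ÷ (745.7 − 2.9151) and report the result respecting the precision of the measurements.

8.9 − 6.33 = 2.57, limited to 1 d.p. → 2 s.f.; 745.7 − 2.9151 = 742.7849, limited to 1 d.p. → 4 s.f.
Carrying full precision, 2.57 ÷ 742.7849 = 0.00345995186493…; keep min(2, 4) = 2 s.f.
Rounded to 2 significant figures: 0.0035.

0.0035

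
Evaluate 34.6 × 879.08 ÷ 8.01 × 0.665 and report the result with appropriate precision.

34.6 × 879.08 ÷ 8.01 × 0.665 = 2525.18748065…
Multiplication/division keeps the fewest significant figures: 34.6 → 3 s.f., 879.08 → 5 s.f., 8.01 → 3 s.f., 0.665 → 3 s.f.; limit is 3.
Rounded to 3 significant figures: 2.53 × 10^3.

2.53 × 10^3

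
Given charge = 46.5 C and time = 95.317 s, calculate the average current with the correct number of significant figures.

average current = 46.5 C ÷ 95.317 s = 0.487845819738… A.
46.5 has 3 significant figures; 95.317 has 5.
Division/multiplication keeps the fewest: 3 significant figures.
Rounded: 0.488 A.

0.488 A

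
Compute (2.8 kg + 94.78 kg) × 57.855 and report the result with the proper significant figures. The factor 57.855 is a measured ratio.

5.65 × 10^3 kg

2.8 kg + 94.78 kg = 97.58 kg; the sum is limited to 1 decimal place (3 s.f.).
Carrying full precision, 97.58 × 57.855 = 5645.4909 kg; 57.855 has 5 s.f., so the result keeps min(3, 5) = 3 s.f.
Rounded to 3 significant figures: 5.65 × 10^3 kg.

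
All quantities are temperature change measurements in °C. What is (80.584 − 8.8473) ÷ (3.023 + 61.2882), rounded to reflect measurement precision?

1.1155

80.584 − 8.8473 = 71.7367, limited to 3 d.p. → 5 s.f.; 3.023 + 61.2882 = 64.3112, limited to 3 d.p. → 5 s.f.
Carrying full precision, 71.7367 ÷ 64.3112 = 1.11546200351…; keep min(5, 5) = 5 s.f.
Rounded to 5 significant figures: 1.1155.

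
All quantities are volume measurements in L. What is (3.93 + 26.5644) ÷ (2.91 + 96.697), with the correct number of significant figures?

0.3061

3.93 + 26.5644 = 30.4944, limited to 2 d.p. → 4 s.f.; 2.91 + 96.697 = 99.607, limited to 2 d.p. → 4 s.f.
Carrying full precision, 30.4944 ÷ 99.607 = 0.306147158332…; keep min(4, 4) = 4 s.f.
Rounded to 4 significant figures: 0.3061.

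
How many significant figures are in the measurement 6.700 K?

4

6.700: trailing zeros after a decimal point are significant.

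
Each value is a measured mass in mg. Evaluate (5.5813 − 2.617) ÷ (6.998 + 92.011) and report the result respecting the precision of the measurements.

0.02994

5.5813 − 2.617 = 2.9643, limited to 3 d.p. → 4 s.f.; 6.998 + 92.011 = 99.009, limited to 3 d.p. → 5 s.f.
Carrying full precision, 2.9643 ÷ 99.009 = 0.0299397024513…; keep min(4, 5) = 4 s.f.
Rounded to 4 significant figures: 0.02994.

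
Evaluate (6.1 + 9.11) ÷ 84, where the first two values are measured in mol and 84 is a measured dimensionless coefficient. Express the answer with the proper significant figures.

6.1 mol + 9.11 mol = 15.21 mol; the sum is limited to 1 decimal place (3 s.f.).
Carrying full precision, 15.21 ÷ 84 = 0.181071428571… mol; 84 has 2 s.f., so the result keeps min(3, 2) = 2 s.f.
Rounded to 2 significant figures: 0.18 mol.

0.18 mol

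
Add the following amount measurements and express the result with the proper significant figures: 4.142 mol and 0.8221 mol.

4.964 mol

4.142 mol + 0.8221 mol = 4.9641 mol.
Addition/subtraction keeps the fewest decimal places: 4.142 → 3 decimal places, 0.8221 → 4 decimal places; limit is 3.
Rounded to 3 decimal places: 4.964 mol.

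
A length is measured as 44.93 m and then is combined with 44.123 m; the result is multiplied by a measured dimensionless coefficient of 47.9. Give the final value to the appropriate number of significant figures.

4.27 × 10^3 m

44.93 m + 44.123 m = 89.053 m; the sum is limited to 2 decimal places (4 s.f.).
Carrying full precision, 89.053 × 47.9 = 4265.6387 m; 47.9 has 3 s.f., so the result keeps min(4, 3) = 3 s.f.
Rounded to 3 significant figures: 4.27 × 10^3 m.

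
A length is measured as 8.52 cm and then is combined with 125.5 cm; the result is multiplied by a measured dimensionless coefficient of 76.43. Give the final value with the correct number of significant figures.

8.52 cm + 125.5 cm = 134.02 cm; the sum is limited to 1 decimal place (4 s.f.).
Carrying full precision, 134.02 × 76.43 = 10243.1486 cm; 76.43 has 4 s.f., so the result keeps min(4, 4) = 4 s.f.
Rounded to 4 significant figures: 1.024 × 10⁴ cm.

1.024 × 10⁴ cm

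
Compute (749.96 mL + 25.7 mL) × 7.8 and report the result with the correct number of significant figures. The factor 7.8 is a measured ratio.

749.96 mL + 25.7 mL = 775.66 mL; the sum is limited to 1 decimal place (4 s.f.).
Carrying full precision, 775.66 × 7.8 = 6050.148 mL; 7.8 has 2 s.f., so the result keeps min(4, 2) = 2 s.f.
Rounded to 2 significant figures: 6.1 × 10³ mL.

6.1 × 10³ mL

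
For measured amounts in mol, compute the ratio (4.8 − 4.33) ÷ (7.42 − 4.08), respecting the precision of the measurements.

4.8 − 4.33 = 0.47, limited to 1 d.p. → 1 s.f.; 7.42 − 4.08 = 3.34, limited to 2 d.p. → 3 s.f.
Carrying full precision, 0.47 ÷ 3.34 = 0.140718562874…; keep min(1, 3) = 1 s.f.
Rounded to 1 significant figure: 1 × 10⁻¹.

1 × 10⁻¹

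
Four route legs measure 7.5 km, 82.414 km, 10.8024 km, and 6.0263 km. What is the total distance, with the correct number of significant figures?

106.7 km

7.5 km + 82.414 km + 10.8024 km + 6.0263 km = 106.7427 km.
Addition/subtraction keeps the fewest decimal places: 7.5 → 1 decimal place, 82.414 → 3 decimal places, 10.8024 → 4 decimal places, 6.0263 → 4 decimal places; limit is 1.
Rounded to 1 decimal place: 106.7 km.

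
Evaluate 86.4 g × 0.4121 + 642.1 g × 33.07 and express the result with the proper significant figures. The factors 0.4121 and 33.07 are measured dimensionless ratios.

2.127 × 10^4 g

86.4 × 0.4121 = 35.60544 → 35.6 g (3 s.f., last digit at the 10^-1 place).
642.1 × 33.07 = 21234.247 → 2.123 × 10^4 g (4 s.f., last digit at the 10^1 place).
Sum: 21269.85244 g; keep the coarser place, 10^1.
Result: 2.127 × 10^4 g.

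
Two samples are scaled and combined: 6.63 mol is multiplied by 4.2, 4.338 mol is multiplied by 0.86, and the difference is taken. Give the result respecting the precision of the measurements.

24 mol

6.63 × 4.2 = 27.846 → 28 mol (2 s.f., last digit at the 10^0 place).
4.338 × 0.86 = 3.73068 → 3.7 mol (2 s.f., last digit at the 10^-1 place).
Difference: 24.11532 mol; keep the coarser place, 10^0.
Result: 24 mol.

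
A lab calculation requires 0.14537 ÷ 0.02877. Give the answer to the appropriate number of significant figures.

0.14537 ÷ 0.02877 = 5.05283281196…
Multiplication/division keeps the fewest significant figures: 0.14537 → 5 s.f., 0.02877 → 4 s.f.; limit is 4.
Rounded to 4 significant figures: 5.053.

5.053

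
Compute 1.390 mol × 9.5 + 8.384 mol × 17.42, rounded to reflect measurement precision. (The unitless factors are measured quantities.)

1.390 × 9.5 = 13.205 → 13 mol (2 s.f., last digit at the 10^0 place).
8.384 × 17.42 = 146.04928 → 1.460 × 10^2 mol (4 s.f., last digit at the 10^-1 place).
Sum: 159.25428 mol; keep the coarser place, 10^0.
Result: 1.59 × 10^2 mol.

1.59 × 10^2 mol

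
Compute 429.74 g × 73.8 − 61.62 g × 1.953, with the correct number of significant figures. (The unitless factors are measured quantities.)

3.16 × 10⁴ g

429.74 × 73.8 = 31714.812 → 3.17 × 10⁴ g (3 s.f., last digit at the 10^2 place).
61.62 × 1.953 = 120.34386 → 120.3 g (4 s.f., last digit at the 10^-1 place).
Difference: 31594.46814 g; keep the coarser place, 10^2.
Result: 3.16 × 10⁴ g.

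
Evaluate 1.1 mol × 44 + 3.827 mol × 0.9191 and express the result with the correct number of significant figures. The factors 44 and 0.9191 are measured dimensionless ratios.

52 mol

1.1 × 44 = 48.4 → 48 mol (2 s.f., last digit at the 10^0 place).
3.827 × 0.9191 = 3.5173957 → 3.517 mol (4 s.f., last digit at the 10^-3 place).
Sum: 51.9173957 mol; keep the coarser place, 10^0.
Result: 52 mol.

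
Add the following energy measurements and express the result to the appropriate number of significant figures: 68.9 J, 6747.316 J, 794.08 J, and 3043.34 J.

10653.6 J

68.9 J + 6747.316 J + 794.08 J + 3043.34 J = 10653.636 J.
Addition/subtraction keeps the fewest decimal places: 68.9 → 1 decimal place, 6747.316 → 3 decimal places, 794.08 → 2 decimal places, 3043.34 → 2 decimal places; limit is 1.
Rounded to 1 decimal place: 10653.6 J.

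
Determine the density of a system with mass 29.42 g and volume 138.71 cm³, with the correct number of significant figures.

2.121 × 10⁻¹ g/cm³

density = 29.42 g ÷ 138.71 cm³ = 0.212097181169… g/cm³.
29.42 has 4 significant figures; 138.71 has 5.
Division/multiplication keeps the fewest: 4 significant figures.
Rounded: 2.121 × 10⁻¹ g/cm³.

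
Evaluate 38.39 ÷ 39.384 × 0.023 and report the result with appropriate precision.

38.39 ÷ 39.384 × 0.023 = 0.0224195104611…
Multiplication/division keeps the fewest significant figures: 38.39 → 4 s.f., 39.384 → 5 s.f., 0.023 → 2 s.f.; limit is 2.
Rounded to 2 significant figures: 0.022.

0.022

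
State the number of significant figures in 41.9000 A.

6

41.9000: trailing zeros after a decimal point are significant.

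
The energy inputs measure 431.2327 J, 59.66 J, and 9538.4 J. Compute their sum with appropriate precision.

431.2327 J + 59.66 J + 9538.4 J = 10029.2927 J.
Addition/subtraction keeps the fewest decimal places: 431.2327 → 4 decimal places, 59.66 → 2 decimal places, 9538.4 → 1 decimal place; limit is 1.
Rounded to 1 decimal place: 10029.3 J.

10029.3 J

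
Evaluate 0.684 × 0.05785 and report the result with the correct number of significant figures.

3.96 × 10⁻²

0.684 × 0.05785 = 0.0395694
Multiplication/division keeps the fewest significant figures: 0.684 → 3 s.f., 0.05785 → 4 s.f.; limit is 3.
Rounded to 3 significant figures: 3.96 × 10⁻².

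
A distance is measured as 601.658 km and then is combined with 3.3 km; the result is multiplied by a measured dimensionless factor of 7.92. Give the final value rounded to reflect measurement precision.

4.79 × 10^3 km

601.658 km + 3.3 km = 604.958 km; the sum is limited to 1 decimal place (4 s.f.).
Carrying full precision, 604.958 × 7.92 = 4791.26736 km; 7.92 has 3 s.f., so the result keeps min(4, 3) = 3 s.f.
Rounded to 3 significant figures: 4.79 × 10^3 km.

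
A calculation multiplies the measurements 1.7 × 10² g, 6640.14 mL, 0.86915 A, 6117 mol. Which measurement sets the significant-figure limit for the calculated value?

1.7 × 10² g → 2 s.f.; 6640.14 mL → 6 s.f.; 0.86915 A → 5 s.f.; 6117 mol → 4 s.f.
The fewest is 2 significant figures, from 1.7 × 10² g.

1.7 × 10² g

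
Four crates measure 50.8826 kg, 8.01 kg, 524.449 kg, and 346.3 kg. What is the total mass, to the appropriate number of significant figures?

929.6 kg

50.8826 kg + 8.01 kg + 524.449 kg + 346.3 kg = 929.6416 kg.
Addition/subtraction keeps the fewest decimal places: 50.8826 → 4 decimal places, 8.01 → 2 decimal places, 524.449 → 3 decimal places, 346.3 → 1 decimal place; limit is 1.
Rounded to 1 decimal place: 929.6 kg.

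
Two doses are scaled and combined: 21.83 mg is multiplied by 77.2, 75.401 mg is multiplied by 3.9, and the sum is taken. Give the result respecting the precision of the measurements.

1.98 × 10^3 mg

21.83 × 77.2 = 1685.276 → 1.69 × 10^3 mg (3 s.f., last digit at the 10^1 place).
75.401 × 3.9 = 294.0639 → 2.9 × 10^2 mg (2 s.f., last digit at the 10^1 place).
Sum: 1979.3399 mg; keep the coarser place, 10^1.
Result: 1.98 × 10^3 mg.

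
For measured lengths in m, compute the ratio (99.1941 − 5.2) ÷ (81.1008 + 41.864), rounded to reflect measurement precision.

99.1941 − 5.2 = 93.9941, limited to 1 d.p. → 3 s.f.; 81.1008 + 41.864 = 122.9648, limited to 3 d.p. → 6 s.f.
Carrying full precision, 93.9941 ÷ 122.9648 = 0.764398429469…; keep min(3, 6) = 3 s.f.
Rounded to 3 significant figures: 0.764.

0.764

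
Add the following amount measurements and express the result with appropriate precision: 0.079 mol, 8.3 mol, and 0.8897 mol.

9.3 mol

0.079 mol + 8.3 mol + 0.8897 mol = 9.2687 mol.
Addition/subtraction keeps the fewest decimal places: 0.079 → 3 decimal places, 8.3 → 1 decimal place, 0.8897 → 4 decimal places; limit is 1.
Rounded to 1 decimal place: 9.3 mol.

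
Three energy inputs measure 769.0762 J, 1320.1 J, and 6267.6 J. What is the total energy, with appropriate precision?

769.0762 J + 1320.1 J + 6267.6 J = 8356.7762 J.
Addition/subtraction keeps the fewest decimal places: 769.0762 → 4 decimal places, 1320.1 → 1 decimal place, 6267.6 → 1 decimal place; limit is 1.
Rounded to 1 decimal place: 8.3568 × 10^3 J.

8.3568 × 10^3 J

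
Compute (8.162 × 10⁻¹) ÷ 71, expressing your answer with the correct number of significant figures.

0.011

(8.162 × 10⁻¹) ÷ 71 = 0.0114957746479…
Multiplication/division keeps the fewest significant figures: 8.162 × 10⁻¹ → 4 s.f., 71 → 2 s.f.; limit is 2.
Rounded to 2 significant figures: 0.011.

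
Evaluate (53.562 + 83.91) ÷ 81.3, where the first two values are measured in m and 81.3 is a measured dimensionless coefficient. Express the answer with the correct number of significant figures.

53.562 m + 83.91 m = 137.472 m; the sum is limited to 2 decimal places (5 s.f.).
Carrying full precision, 137.472 ÷ 81.3 = 1.69092250923… m; 81.3 has 3 s.f., so the result keeps min(5, 3) = 3 s.f.
Rounded to 3 significant figures: 1.69 m.

1.69 m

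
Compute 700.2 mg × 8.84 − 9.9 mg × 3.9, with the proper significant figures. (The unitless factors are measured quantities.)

700.2 × 8.84 = 6189.768 → 6.19 × 10³ mg (3 s.f., last digit at the 10^1 place).
9.9 × 3.9 = 38.61 → 39 mg (2 s.f., last digit at the 10^0 place).
Difference: 6151.158 mg; keep the coarser place, 10^1.
Result: 6.15 × 10³ mg.

6.15 × 10³ mg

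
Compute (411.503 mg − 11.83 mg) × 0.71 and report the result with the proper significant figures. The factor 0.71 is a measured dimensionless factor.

2.8 × 10^2 mg

411.503 mg − 11.83 mg = 399.673 mg; the difference is limited to 2 decimal places (5 s.f.).
Carrying full precision, 399.673 × 0.71 = 283.76783 mg; 0.71 has 2 s.f., so the result keeps min(5, 2) = 2 s.f.
Rounded to 2 significant figures: 2.8 × 10^2 mg.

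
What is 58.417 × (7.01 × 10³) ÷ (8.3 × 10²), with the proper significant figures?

58.417 × (7.01 × 10³) ÷ (8.3 × 10²) = 493.377313253…
Multiplication/division keeps the fewest significant figures: 58.417 → 5 s.f., 7.01 × 10³ → 3 s.f., 8.3 × 10² → 2 s.f.; limit is 2.
Rounded to 2 significant figures: 4.9 × 10².

4.9 × 10²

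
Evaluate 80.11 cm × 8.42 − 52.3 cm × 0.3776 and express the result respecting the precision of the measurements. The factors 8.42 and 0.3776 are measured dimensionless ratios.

6.55 × 10^2 cm

80.11 × 8.42 = 674.5262 → 675 cm (3 s.f., last digit at the 10^0 place).
52.3 × 0.3776 = 19.74848 → 19.7 cm (3 s.f., last digit at the 10^-1 place).
Difference: 654.77772 cm; keep the coarser place, 10^0.
Result: 6.55 × 10^2 cm.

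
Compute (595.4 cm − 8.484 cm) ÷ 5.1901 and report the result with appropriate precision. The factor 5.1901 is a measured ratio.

113.1 cm

595.4 cm − 8.484 cm = 586.916 cm; the difference is limited to 1 decimal place (4 s.f.).
Carrying full precision, 586.916 ÷ 5.1901 = 113.083755612… cm; 5.1901 has 5 s.f., so the result keeps min(4, 5) = 4 s.f.
Rounded to 4 significant figures: 113.1 cm.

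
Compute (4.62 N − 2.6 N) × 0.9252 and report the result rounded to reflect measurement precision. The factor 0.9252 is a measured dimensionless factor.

1.9 N

4.62 N − 2.6 N = 2.02 N; the difference is limited to 1 decimal place (2 s.f.).
Carrying full precision, 2.02 × 0.9252 = 1.868904 N; 0.9252 has 4 s.f., so the result keeps min(2, 4) = 2 s.f.
Rounded to 2 significant figures: 1.9 N.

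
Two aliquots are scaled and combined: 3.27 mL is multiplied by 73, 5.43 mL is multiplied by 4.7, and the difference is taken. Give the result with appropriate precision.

3.27 × 73 = 238.71 → 2.4 × 10² mL (2 s.f., last digit at the 10^1 place).
5.43 × 4.7 = 25.521 → 26 mL (2 s.f., last digit at the 10^0 place).
Difference: 213.189 mL; keep the coarser place, 10^1.
Result: 2.1 × 10² mL.

2.1 × 10² mL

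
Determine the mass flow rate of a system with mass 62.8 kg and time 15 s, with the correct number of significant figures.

4.2 kg/s

mass flow rate = 62.8 kg ÷ 15 s = 4.18666666667… kg/s.
62.8 has 3 significant figures; 15 has 2.
Division/multiplication keeps the fewest: 2 significant figures.
Rounded: 4.2 kg/s.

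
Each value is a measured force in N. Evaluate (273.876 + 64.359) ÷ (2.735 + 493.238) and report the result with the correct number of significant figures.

0.681963

273.876 + 64.359 = 338.235, limited to 3 d.p. → 6 s.f.; 2.735 + 493.238 = 495.973, limited to 3 d.p. → 6 s.f.
Carrying full precision, 338.235 ÷ 495.973 = 0.681962526186…; keep min(6, 6) = 6 s.f.
Rounded to 6 significant figures: 0.681963.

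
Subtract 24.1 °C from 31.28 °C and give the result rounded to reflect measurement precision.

7.2 °C

31.28 °C − 24.1 °C = 7.18 °C.
Addition/subtraction keeps the fewest decimal places: 31.28 → 2 decimal places, 24.1 → 1 decimal place; limit is 1.
Rounded to 1 decimal place: 7.2 °C.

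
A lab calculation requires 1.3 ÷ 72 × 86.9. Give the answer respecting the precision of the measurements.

1.3 ÷ 72 × 86.9 = 1.56902777778…
Multiplication/division keeps the fewest significant figures: 1.3 → 2 s.f., 72 → 2 s.f., 86.9 → 3 s.f.; limit is 2.
Rounded to 2 significant figures: 1.6.

1.6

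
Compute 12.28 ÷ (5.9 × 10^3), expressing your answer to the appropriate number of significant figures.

12.28 ÷ (5.9 × 10^3) = 0.0020813559322…
Multiplication/division keeps the fewest significant figures: 12.28 → 4 s.f., 5.9 × 10^3 → 2 s.f.; limit is 2.
Rounded to 2 significant figures: 0.0021.

0.0021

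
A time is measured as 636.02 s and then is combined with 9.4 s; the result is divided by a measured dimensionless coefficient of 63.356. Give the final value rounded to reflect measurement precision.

10.19 s

636.02 s + 9.4 s = 645.42 s; the sum is limited to 1 decimal place (4 s.f.).
Carrying full precision, 645.42 ÷ 63.356 = 10.1871961614… s; 63.356 has 5 s.f., so the result keeps min(4, 5) = 4 s.f.
Rounded to 4 significant figures: 10.19 s.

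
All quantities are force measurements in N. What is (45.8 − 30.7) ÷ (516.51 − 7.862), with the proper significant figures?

45.8 − 30.7 = 15.1, limited to 1 d.p. → 3 s.f.; 516.51 − 7.862 = 508.648, limited to 2 d.p. → 5 s.f.
Carrying full precision, 15.1 ÷ 508.648 = 0.0296865415769…; keep min(3, 5) = 3 s.f.
Rounded to 3 significant figures: 0.0297.

0.0297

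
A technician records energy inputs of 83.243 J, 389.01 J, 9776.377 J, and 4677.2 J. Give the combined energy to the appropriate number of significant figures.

14925.8 J

83.243 J + 389.01 J + 9776.377 J + 4677.2 J = 14925.830 J.
Addition/subtraction keeps the fewest decimal places: 83.243 → 3 decimal places, 389.01 → 2 decimal places, 9776.377 → 3 decimal places, 4677.2 → 1 decimal place; limit is 1.
Rounded to 1 decimal place: 14925.8 J.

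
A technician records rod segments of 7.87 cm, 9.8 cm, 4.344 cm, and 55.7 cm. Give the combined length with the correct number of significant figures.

7.87 cm + 9.8 cm + 4.344 cm + 55.7 cm = 77.714 cm.
Addition/subtraction keeps the fewest decimal places: 7.87 → 2 decimal places, 9.8 → 1 decimal place, 4.344 → 3 decimal places, 55.7 → 1 decimal place; limit is 1.
Rounded to 1 decimal place: 77.7 cm.

77.7 cm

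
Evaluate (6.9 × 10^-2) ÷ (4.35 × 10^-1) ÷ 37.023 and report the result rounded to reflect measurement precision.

(6.9 × 10^-2) ÷ (4.35 × 10^-1) ÷ 37.023 = 0.00428438240162…
Multiplication/division keeps the fewest significant figures: 6.9 × 10^-2 → 2 s.f., 4.35 × 10^-1 → 3 s.f., 37.023 → 5 s.f.; limit is 2.
Rounded to 2 significant figures: 0.0043.

0.0043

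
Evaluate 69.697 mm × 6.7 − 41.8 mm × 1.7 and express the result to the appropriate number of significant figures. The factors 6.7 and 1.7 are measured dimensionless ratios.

69.697 × 6.7 = 466.9699 → 4.7 × 10² mm (2 s.f., last digit at the 10^1 place).
41.8 × 1.7 = 71.06 → 71 mm (2 s.f., last digit at the 10^0 place).
Difference: 395.9099 mm; keep the coarser place, 10^1.
Result: 4.0 × 10² mm.

4.0 × 10² mm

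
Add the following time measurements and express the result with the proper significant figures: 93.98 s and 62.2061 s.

156.19 s

93.98 s + 62.2061 s = 156.1861 s.
Addition/subtraction keeps the fewest decimal places: 93.98 → 2 decimal places, 62.2061 → 4 decimal places; limit is 2.
Rounded to 2 decimal places: 156.19 s.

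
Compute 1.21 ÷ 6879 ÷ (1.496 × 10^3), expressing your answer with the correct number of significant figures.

1.21 ÷ 6879 ÷ (1.496 × 10^3) = 1.17578649427 × 10^-7…
Multiplication/division keeps the fewest significant figures: 1.21 → 3 s.f., 6879 → 4 s.f., 1.496 × 10^3 → 4 s.f.; limit is 3.
Rounded to 3 significant figures: 1.18 × 10^-7.

1.18 × 10^-7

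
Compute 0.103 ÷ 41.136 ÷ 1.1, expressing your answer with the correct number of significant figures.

0.103 ÷ 41.136 ÷ 1.1 = 0.00227626321559…
Multiplication/division keeps the fewest significant figures: 0.103 → 3 s.f., 41.136 → 5 s.f., 1.1 → 2 s.f.; limit is 2.
Rounded to 2 significant figures: 0.0023.

0.0023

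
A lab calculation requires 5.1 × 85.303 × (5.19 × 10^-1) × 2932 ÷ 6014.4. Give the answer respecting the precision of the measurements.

5.1 × 85.303 × (5.19 × 10^-1) × 2932 ÷ 6014.4 = 110.07114814…
Multiplication/division keeps the fewest significant figures: 5.1 → 2 s.f., 85.303 → 5 s.f., 5.19 × 10^-1 → 3 s.f., 2932 → 4 s.f., 6014.4 → 5 s.f.; limit is 2.
Rounded to 2 significant figures: 1.1 × 10^2.

1.1 × 10^2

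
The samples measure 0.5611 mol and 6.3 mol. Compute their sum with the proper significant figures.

0.5611 mol + 6.3 mol = 6.8611 mol.
Addition/subtraction keeps the fewest decimal places: 0.5611 → 4 decimal places, 6.3 → 1 decimal place; limit is 1.
Rounded to 1 decimal place: 6.9 mol.

6.9 mol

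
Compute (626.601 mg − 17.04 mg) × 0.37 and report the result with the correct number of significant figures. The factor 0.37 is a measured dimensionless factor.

626.601 mg − 17.04 mg = 609.561 mg; the difference is limited to 2 decimal places (5 s.f.).
Carrying full precision, 609.561 × 0.37 = 225.53757 mg; 0.37 has 2 s.f., so the result keeps min(5, 2) = 2 s.f.
Rounded to 2 significant figures: 2.3 × 10² mg.

2.3 × 10² mg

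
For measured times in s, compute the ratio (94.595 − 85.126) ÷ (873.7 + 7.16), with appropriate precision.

0.01075

94.595 − 85.126 = 9.469, limited to 3 d.p. → 4 s.f.; 873.7 + 7.16 = 880.86, limited to 1 d.p. → 4 s.f.
Carrying full precision, 9.469 ÷ 880.86 = 0.0107497218627…; keep min(4, 4) = 4 s.f.
Rounded to 4 significant figures: 0.01075.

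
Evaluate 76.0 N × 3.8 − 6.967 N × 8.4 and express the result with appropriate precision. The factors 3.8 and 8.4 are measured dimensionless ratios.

2.3 × 10² N

76.0 × 3.8 = 288.8 → 2.9 × 10² N (2 s.f., last digit at the 10^1 place).
6.967 × 8.4 = 58.5228 → 59 N (2 s.f., last digit at the 10^0 place).
Difference: 230.2772 N; keep the coarser place, 10^1.
Result: 2.3 × 10² N.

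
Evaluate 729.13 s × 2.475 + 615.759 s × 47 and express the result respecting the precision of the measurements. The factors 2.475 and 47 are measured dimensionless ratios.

3.1 × 10^4 s

729.13 × 2.475 = 1804.59675 → 1805 s (4 s.f., last digit at the 10^0 place).
615.759 × 47 = 28940.673 → 2.9 × 10^4 s (2 s.f., last digit at the 10^3 place).
Sum: 30745.26975 s; keep the coarser place, 10^3.
Result: 3.1 × 10^4 s.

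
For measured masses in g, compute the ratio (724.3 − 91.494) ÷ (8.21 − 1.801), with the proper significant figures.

98.7

724.3 − 91.494 = 632.806, limited to 1 d.p. → 4 s.f.; 8.21 − 1.801 = 6.409, limited to 2 d.p. → 3 s.f.
Carrying full precision, 632.806 ÷ 6.409 = 98.7370884693…; keep min(4, 3) = 3 s.f.
Rounded to 3 significant figures: 98.7.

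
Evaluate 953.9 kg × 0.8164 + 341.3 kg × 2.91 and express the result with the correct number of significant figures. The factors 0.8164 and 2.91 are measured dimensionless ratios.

1772 kg

953.9 × 0.8164 = 778.76396 → 778.8 kg (4 s.f., last digit at the 10^-1 place).
341.3 × 2.91 = 993.183 → 993 kg (3 s.f., last digit at the 10^0 place).
Sum: 1771.94696 kg; keep the coarser place, 10^0.
Result: 1772 kg.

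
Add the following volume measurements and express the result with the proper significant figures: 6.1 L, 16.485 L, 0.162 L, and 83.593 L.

106.3 L

6.1 L + 16.485 L + 0.162 L + 83.593 L = 106.340 L.
Addition/subtraction keeps the fewest decimal places: 6.1 → 1 decimal place, 16.485 → 3 decimal places, 0.162 → 3 decimal places, 83.593 → 3 decimal places; limit is 1.
Rounded to 1 decimal place: 106.3 L.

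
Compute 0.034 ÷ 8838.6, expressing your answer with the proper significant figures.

3.8 × 10⁻⁶

0.034 ÷ 8838.6 = 0.00000384676306202…
Multiplication/division keeps the fewest significant figures: 0.034 → 2 s.f., 8838.6 → 5 s.f.; limit is 2.
Rounded to 2 significant figures: 3.8 × 10⁻⁶.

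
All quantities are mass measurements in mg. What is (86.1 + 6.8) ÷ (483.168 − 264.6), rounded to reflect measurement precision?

86.1 + 6.8 = 92.9, limited to 1 d.p. → 3 s.f.; 483.168 − 264.6 = 218.568, limited to 1 d.p. → 4 s.f.
Carrying full precision, 92.9 ÷ 218.568 = 0.425039347022…; keep min(3, 4) = 3 s.f.
Rounded to 3 significant figures: 0.425.

0.425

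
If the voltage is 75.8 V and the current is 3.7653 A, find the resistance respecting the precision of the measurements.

20.1 Ω

resistance = 75.8 V ÷ 3.7653 A = 20.1311980453… Ω.
75.8 has 3 significant figures; 3.7653 has 5.
Division/multiplication keeps the fewest: 3 significant figures.
Rounded: 20.1 Ω.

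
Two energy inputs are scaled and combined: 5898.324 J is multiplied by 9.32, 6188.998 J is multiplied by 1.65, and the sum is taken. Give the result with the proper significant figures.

6.52 × 10^4 J

5898.324 × 9.32 = 54972.37968 → 5.50 × 10^4 J (3 s.f., last digit at the 10^2 place).
6188.998 × 1.65 = 10211.8467 → 1.02 × 10^4 J (3 s.f., last digit at the 10^2 place).
Sum: 65184.22638 J; keep the coarser place, 10^2.
Result: 6.52 × 10^4 J.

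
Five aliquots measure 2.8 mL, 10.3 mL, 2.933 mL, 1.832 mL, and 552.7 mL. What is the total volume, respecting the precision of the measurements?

570.6 mL

2.8 mL + 10.3 mL + 2.933 mL + 1.832 mL + 552.7 mL = 570.565 mL.
Addition/subtraction keeps the fewest decimal places: 2.8 → 1 decimal place, 10.3 → 1 decimal place, 2.933 → 3 decimal places, 1.832 → 3 decimal places, 552.7 → 1 decimal place; limit is 1.
Rounded to 1 decimal place: 570.6 mL.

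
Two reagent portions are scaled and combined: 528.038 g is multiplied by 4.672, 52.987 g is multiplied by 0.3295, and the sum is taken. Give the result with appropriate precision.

528.038 × 4.672 = 2466.993536 → 2467 g (4 s.f., last digit at the 10^0 place).
52.987 × 0.3295 = 17.4592165 → 17.46 g (4 s.f., last digit at the 10^-2 place).
Sum: 2484.4527525 g; keep the coarser place, 10^0.
Result: 2484 g.

2484 g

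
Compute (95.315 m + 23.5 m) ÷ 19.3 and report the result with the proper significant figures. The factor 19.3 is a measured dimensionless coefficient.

95.315 m + 23.5 m = 118.815 m; the sum is limited to 1 decimal place (4 s.f.).
Carrying full precision, 118.815 ÷ 19.3 = 6.15621761658… m; 19.3 has 3 s.f., so the result keeps min(4, 3) = 3 s.f.
Rounded to 3 significant figures: 6.16 m.

6.16 m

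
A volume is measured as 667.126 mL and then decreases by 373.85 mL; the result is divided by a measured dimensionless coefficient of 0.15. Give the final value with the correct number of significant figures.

2.0 × 10^3 mL

667.126 mL − 373.85 mL = 293.276 mL; the difference is limited to 2 decimal places (5 s.f.).
Carrying full precision, 293.276 ÷ 0.15 = 1955.17333333… mL; 0.15 has 2 s.f., so the result keeps min(5, 2) = 2 s.f.
Rounded to 2 significant figures: 2.0 × 10^3 mL.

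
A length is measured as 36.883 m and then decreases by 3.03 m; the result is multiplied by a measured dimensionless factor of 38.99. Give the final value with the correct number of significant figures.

1320. m

36.883 m − 3.03 m = 33.853 m; the difference is limited to 2 decimal places (4 s.f.).
Carrying full precision, 33.853 × 38.99 = 1319.92847 m; 38.99 has 4 s.f., so the result keeps min(4, 4) = 4 s.f.
Rounded to 4 significant figures: 1320. m.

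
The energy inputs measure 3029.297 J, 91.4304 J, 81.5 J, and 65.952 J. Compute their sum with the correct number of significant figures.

3268.2 J

3029.297 J + 91.4304 J + 81.5 J + 65.952 J = 3268.1794 J.
Addition/subtraction keeps the fewest decimal places: 3029.297 → 3 decimal places, 91.4304 → 4 decimal places, 81.5 → 1 decimal place, 65.952 → 3 decimal places; limit is 1.
Rounded to 1 decimal place: 3268.2 J.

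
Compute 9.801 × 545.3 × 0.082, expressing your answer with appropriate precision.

4.4 × 10²

9.801 × 545.3 × 0.082 = 438.2477946
Multiplication/division keeps the fewest significant figures: 9.801 → 4 s.f., 545.3 → 4 s.f., 0.082 → 2 s.f.; limit is 2.
Rounded to 2 significant figures: 4.4 × 10².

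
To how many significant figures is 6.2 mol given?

6.2: every digit is nonzero and significant.

2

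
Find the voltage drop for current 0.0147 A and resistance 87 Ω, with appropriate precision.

voltage drop = 0.0147 A × 87 Ω = 1.2789 V.
0.0147 has 3 significant figures; 87 has 2.
Division/multiplication keeps the fewest: 2 significant figures.
Rounded: 1.3 V.

1.3 V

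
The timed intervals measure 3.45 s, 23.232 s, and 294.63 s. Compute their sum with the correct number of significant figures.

321.31 s

3.45 s + 23.232 s + 294.63 s = 321.312 s.
Addition/subtraction keeps the fewest decimal places: 3.45 → 2 decimal places, 23.232 → 3 decimal places, 294.63 → 2 decimal places; limit is 2.
Rounded to 2 decimal places: 321.31 s.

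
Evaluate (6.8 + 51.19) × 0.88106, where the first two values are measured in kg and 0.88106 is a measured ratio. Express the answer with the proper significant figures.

6.8 kg + 51.19 kg = 57.99 kg; the sum is limited to 1 decimal place (3 s.f.).
Carrying full precision, 57.99 × 0.88106 = 51.0926694 kg; 0.88106 has 5 s.f., so the result keeps min(3, 5) = 3 s.f.
Rounded to 3 significant figures: 51.1 kg.

51.1 kg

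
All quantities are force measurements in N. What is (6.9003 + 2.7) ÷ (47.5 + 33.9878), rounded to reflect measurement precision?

0.12

6.9003 + 2.7 = 9.6003, limited to 1 d.p. → 2 s.f.; 47.5 + 33.9878 = 81.4878, limited to 1 d.p. → 3 s.f.
Carrying full precision, 9.6003 ÷ 81.4878 = 0.117812727795…; keep min(2, 3) = 2 s.f.
Rounded to 2 significant figures: 0.12.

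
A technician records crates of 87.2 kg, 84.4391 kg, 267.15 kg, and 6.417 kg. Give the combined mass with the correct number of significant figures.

445.2 kg

87.2 kg + 84.4391 kg + 267.15 kg + 6.417 kg = 445.2061 kg.
Addition/subtraction keeps the fewest decimal places: 87.2 → 1 decimal place, 84.4391 → 4 decimal places, 267.15 → 2 decimal places, 6.417 → 3 decimal places; limit is 1.
Rounded to 1 decimal place: 445.2 kg.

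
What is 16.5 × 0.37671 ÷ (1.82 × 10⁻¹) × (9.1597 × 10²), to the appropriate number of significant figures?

16.5 × 0.37671 ÷ (1.82 × 10⁻¹) × (9.1597 × 10²) = 31282.4641129…
Multiplication/division keeps the fewest significant figures: 16.5 → 3 s.f., 0.37671 → 5 s.f., 1.82 × 10⁻¹ → 3 s.f., 9.1597 × 10² → 5 s.f.; limit is 3.
Rounded to 3 significant figures: 3.13 × 10⁴.

3.13 × 10⁴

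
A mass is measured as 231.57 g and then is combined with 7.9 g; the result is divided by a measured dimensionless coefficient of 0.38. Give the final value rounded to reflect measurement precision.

6.3 × 10^2 g

231.57 g + 7.9 g = 239.47 g; the sum is limited to 1 decimal place (4 s.f.).
Carrying full precision, 239.47 ÷ 0.38 = 630.184210526… g; 0.38 has 2 s.f., so the result keeps min(4, 2) = 2 s.f.
Rounded to 2 significant figures: 6.3 × 10^2 g.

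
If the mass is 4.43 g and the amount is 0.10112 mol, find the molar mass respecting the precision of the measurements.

molar mass = 4.43 g ÷ 0.10112 mol = 43.809335443… g/mol.
4.43 has 3 significant figures; 0.10112 has 5.
Division/multiplication keeps the fewest: 3 significant figures.
Rounded: 43.8 g/mol.

43.8 g/mol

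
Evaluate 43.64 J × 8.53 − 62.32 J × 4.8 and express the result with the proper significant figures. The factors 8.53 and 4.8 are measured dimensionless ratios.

7 × 10^1 J

43.64 × 8.53 = 372.2492 → 372 J (3 s.f., last digit at the 10^0 place).
62.32 × 4.8 = 299.136 → 3.0 × 10^2 J (2 s.f., last digit at the 10^1 place).
Difference: 73.1132 J; keep the coarser place, 10^1.
Result: 7 × 10^1 J.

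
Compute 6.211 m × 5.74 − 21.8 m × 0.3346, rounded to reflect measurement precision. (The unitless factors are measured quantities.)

28.4 m

6.211 × 5.74 = 35.65114 → 35.7 m (3 s.f., last digit at the 10^-1 place).
21.8 × 0.3346 = 7.29428 → 7.29 m (3 s.f., last digit at the 10^-2 place).
Difference: 28.35686 m; keep the coarser place, 10^-1.
Result: 28.4 m.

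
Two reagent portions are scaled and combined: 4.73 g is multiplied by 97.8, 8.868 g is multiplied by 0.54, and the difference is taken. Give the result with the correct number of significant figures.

4.73 × 97.8 = 462.594 → 463 g (3 s.f., last digit at the 10^0 place).
8.868 × 0.54 = 4.78872 → 4.8 g (2 s.f., last digit at the 10^-1 place).
Difference: 457.80528 g; keep the coarser place, 10^0.
Result: 458 g.

458 g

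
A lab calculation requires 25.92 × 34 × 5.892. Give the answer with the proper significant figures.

5.2 × 10³

25.92 × 34 × 5.892 = 5192.50176
Multiplication/division keeps the fewest significant figures: 25.92 → 4 s.f., 34 → 2 s.f., 5.892 → 4 s.f.; limit is 2.
Rounded to 2 significant figures: 5.2 × 10³.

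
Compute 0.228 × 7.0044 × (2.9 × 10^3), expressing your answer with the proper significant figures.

0.228 × 7.0044 × (2.9 × 10^3) = 4631.30928
Multiplication/division keeps the fewest significant figures: 0.228 → 3 s.f., 7.0044 → 5 s.f., 2.9 × 10^3 → 2 s.f.; limit is 2.
Rounded to 2 significant figures: 4.6 × 10^3.

4.6 × 10^3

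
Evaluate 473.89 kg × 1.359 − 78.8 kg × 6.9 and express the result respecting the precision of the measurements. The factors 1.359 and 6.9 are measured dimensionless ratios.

473.89 × 1.359 = 644.01651 → 644.0 kg (4 s.f., last digit at the 10^-1 place).
78.8 × 6.9 = 543.72 → 5.4 × 10^2 kg (2 s.f., last digit at the 10^1 place).
Difference: 100.29651 kg; keep the coarser place, 10^1.
Result: 1.0 × 10^2 kg.

1.0 × 10^2 kg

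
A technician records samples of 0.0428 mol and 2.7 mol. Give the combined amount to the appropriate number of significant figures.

2.7 mol

0.0428 mol + 2.7 mol = 2.7428 mol.
Addition/subtraction keeps the fewest decimal places: 0.0428 → 4 decimal places, 2.7 → 1 decimal place; limit is 1.
Rounded to 1 decimal place: 2.7 mol.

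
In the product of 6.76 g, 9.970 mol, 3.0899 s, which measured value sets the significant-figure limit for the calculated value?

6.76 g

6.76 g → 3 s.f.; 9.970 mol → 4 s.f.; 3.0899 s → 5 s.f.
The fewest is 3 significant figures, from 6.76 g.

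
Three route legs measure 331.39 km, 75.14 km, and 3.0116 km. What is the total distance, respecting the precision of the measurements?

331.39 km + 75.14 km + 3.0116 km = 409.5416 km.
Addition/subtraction keeps the fewest decimal places: 331.39 → 2 decimal places, 75.14 → 2 decimal places, 3.0116 → 4 decimal places; limit is 2.
Rounded to 2 decimal places: 409.54 km.

409.54 km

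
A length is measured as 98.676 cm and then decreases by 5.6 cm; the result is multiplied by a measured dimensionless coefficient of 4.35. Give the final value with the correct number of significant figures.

98.676 cm − 5.6 cm = 93.076 cm; the difference is limited to 1 decimal place (3 s.f.).
Carrying full precision, 93.076 × 4.35 = 404.8806 cm; 4.35 has 3 s.f., so the result keeps min(3, 3) = 3 s.f.
Rounded to 3 significant figures: 405 cm.

405 cm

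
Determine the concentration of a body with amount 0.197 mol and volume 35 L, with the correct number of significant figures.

concentration = 0.197 mol ÷ 35 L = 0.00562857142857… mol/L.
0.197 has 3 significant figures; 35 has 2.
Division/multiplication keeps the fewest: 2 significant figures.
Rounded: 0.0056 mol/L.

0.0056 mol/L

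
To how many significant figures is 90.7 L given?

90.7: zeros between nonzero digits are significant.

3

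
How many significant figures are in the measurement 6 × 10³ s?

6 × 10³: in scientific notation every digit of the coefficient is significant.

1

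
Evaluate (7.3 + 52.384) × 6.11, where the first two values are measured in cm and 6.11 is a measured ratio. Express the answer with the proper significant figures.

365 cm

7.3 cm + 52.384 cm = 59.684 cm; the sum is limited to 1 decimal place (3 s.f.).
Carrying full precision, 59.684 × 6.11 = 364.66924 cm; 6.11 has 3 s.f., so the result keeps min(3, 3) = 3 s.f.
Rounded to 3 significant figures: 365 cm.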